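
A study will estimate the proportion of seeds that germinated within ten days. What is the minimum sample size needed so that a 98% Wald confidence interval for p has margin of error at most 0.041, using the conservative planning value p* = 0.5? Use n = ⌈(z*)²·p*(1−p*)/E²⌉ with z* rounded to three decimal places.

z* = 2.326 at the 98% level.
p*(1−p*) = 0.2500.
(z*)²·p*(1−p*)/E² = 5.410276·0.2500/0.001681 = 804.622.
Rounding up, n = 805.

n = 805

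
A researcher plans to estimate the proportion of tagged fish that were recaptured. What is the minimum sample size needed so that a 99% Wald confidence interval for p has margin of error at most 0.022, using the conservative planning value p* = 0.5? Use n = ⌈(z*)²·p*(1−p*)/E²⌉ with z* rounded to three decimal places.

The 99% critical value is z* = 2.576.
p*(1−p*) = 0.2500.
Required n before rounding: 6.635776 × 0.2500 / 0.022² = 3427.570.
⌈3427.570⌉ = 3428.

n = 3428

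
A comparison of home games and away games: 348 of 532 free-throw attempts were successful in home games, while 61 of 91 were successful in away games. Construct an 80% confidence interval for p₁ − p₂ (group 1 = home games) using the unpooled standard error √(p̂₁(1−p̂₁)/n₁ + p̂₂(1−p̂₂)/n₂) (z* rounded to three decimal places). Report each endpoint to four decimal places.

(-0.0847, 0.0523)

p̂₁ = 348/532 = 0.65414, p̂₂ = 61/91 = 0.67033; p̂₁ − p̂₂ = -0.01619.
Unpooled SE = √(p̂₁(1−p̂₁)/n₁ + p̂₂(1−p̂₂)/n₂) = √(0.000425267 + 0.002428437) = 0.053420.
For 80% confidence, z* = 1.282. Margin of error = 0.06848.
Interval: -0.01619 ± 0.06848 → (-0.0847, 0.0523).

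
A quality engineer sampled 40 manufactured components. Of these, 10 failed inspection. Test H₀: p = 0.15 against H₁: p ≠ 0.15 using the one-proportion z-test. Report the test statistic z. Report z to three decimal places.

Sample proportion p̂ = 10/40 = 0.25000.
Null standard error: √(0.15·0.85/40) = √0.003187500 = 0.056458.
z = (0.25000 − 0.15)/0.056458 = 0.10000/0.056458 = 1.771.

z = 1.771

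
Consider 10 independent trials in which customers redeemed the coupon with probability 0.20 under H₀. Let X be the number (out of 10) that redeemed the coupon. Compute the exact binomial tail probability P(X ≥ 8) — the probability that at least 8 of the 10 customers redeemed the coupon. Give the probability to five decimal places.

X ~ Binomial(n=10, p=0.20).
P(X ≥ 8) = C(10,8)·0.20^8·0.80^2 + C(10,9)·0.20^9·0.80^1 + C(10,10)·0.20^10·0.80^0.
= 0.000074 + 0.000004 + 0.000000 = 0.00008.

P = 0.00008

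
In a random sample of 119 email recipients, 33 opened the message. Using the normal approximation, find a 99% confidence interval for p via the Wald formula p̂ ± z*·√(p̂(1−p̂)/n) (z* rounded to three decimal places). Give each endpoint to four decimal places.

p̂ = 33/119 = 0.27731.
SE = √(p̂(1−p̂)/n) = √(0.200410/119) = 0.041038.
The 99% critical value is z* = 2.576.
Margin = 2.576·0.041038 = 0.10571.
CI: 0.27731 ± 0.10571 = (0.1716, 0.3830).

(0.1716, 0.3830)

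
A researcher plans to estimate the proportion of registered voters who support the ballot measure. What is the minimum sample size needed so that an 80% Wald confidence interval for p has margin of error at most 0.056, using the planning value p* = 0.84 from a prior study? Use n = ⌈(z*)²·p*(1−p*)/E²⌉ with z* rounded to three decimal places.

n = 71

For 80% confidence, z* = 1.282.
p*(1−p*) = 0.84·0.16 = 0.1344.
Required n before rounding: 1.643524 × 0.1344 / 0.056² = 70.437.
⌈70.437⌉ = 71.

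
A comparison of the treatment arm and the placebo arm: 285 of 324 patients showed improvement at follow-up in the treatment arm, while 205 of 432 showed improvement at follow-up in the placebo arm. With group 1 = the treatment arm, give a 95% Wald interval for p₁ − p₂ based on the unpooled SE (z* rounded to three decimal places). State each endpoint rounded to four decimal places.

p̂₁ = 0.87963, p̂₂ = 0.47454, so the observed difference is 0.40509.
Unpooled SE = √(p̂₁(1−p̂₁)/n₁ + p̂₂(1−p̂₂)/n₂) = √(0.000326794 + 0.000577203) = 0.030067.
The 95% critical value is z* = 1.960. Margin = 1.960·0.030067 = 0.05893.
CI: 0.40509 ± 0.05893 = (0.3462, 0.4640).

(0.3462, 0.4640)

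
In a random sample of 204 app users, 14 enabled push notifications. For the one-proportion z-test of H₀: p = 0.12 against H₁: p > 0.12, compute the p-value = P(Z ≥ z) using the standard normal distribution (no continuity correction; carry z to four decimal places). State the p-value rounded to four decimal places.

Sample proportion p̂ = 14/204 = 0.06863.
Under H₀, SE = √(p₀(1−p₀)/n) = √(0.12·0.88/204) = √0.000517647 = 0.022752.
z = (p̂ − p₀)/SE = (14/204 − 0.12)/0.022752 ≈ -2.2579.
From the standard normal, P(Z ≥ z) = 0.9880.

p-value = 0.9880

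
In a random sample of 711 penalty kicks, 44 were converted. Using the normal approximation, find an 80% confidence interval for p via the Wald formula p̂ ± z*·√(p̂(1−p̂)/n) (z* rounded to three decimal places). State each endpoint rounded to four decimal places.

(0.0503, 0.0735)

Sample proportion p̂ = 44/711 = 0.06188.
SE(p̂) = √(0.06188·0.93812/711) = 0.009036.
For 80% confidence, z* = 1.282.
Margin of error: 1.282 × 0.009036 = 0.01158.
So the interval runs from 0.0503 to 0.0735.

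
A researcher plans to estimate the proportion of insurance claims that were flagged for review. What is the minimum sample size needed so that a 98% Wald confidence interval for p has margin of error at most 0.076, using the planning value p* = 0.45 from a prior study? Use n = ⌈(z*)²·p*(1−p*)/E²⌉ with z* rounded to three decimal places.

n = 232

The 98% critical value is z* = 2.326.
p*(1−p*) = 0.45·0.55 = 0.2475.
Required n before rounding: 5.410276 × 0.2475 / 0.076² = 231.829.
Rounding up, n = 232.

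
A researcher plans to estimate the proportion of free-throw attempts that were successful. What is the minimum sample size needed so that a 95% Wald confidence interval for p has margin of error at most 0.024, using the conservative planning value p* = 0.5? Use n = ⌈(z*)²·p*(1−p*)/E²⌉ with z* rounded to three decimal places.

n = 1668

For 95% confidence, z* = 1.960.
p*(1−p*) = 0.2500.
Required n before rounding: 3.841600 × 0.2500 / 0.024² = 1667.361.
⌈1667.361⌉ = 1668.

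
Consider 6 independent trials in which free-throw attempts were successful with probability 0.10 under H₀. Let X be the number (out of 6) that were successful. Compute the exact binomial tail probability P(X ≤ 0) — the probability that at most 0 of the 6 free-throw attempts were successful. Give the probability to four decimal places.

X ~ Binomial(n=6, p=0.10).
P(X ≤ 0) = C(6,0)·0.10^0·0.90^6.
= 0.531441 = 0.5314.

P = 0.5314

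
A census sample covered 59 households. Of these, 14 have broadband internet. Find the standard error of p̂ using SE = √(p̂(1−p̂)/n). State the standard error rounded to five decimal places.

SE = 0.05539

With x = 14 successes in n = 59, p̂ = 0.23729.
p̂(1−p̂) = 0.180983.
SE = √(0.180983/59) = 0.05539.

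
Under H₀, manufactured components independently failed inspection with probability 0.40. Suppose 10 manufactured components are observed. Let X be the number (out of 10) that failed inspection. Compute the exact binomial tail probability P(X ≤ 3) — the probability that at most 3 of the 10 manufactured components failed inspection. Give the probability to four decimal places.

X is binomial with n = 10 and p = 0.40.
P(X ≤ 3) = C(10,0)·0.40^0·0.60^10 + C(10,1)·0.40^1·0.60^9 + C(10,2)·0.40^2·0.60^8 + C(10,3)·0.40^3·0.60^7.
= 0.006047 + 0.040311 + 0.120932 + 0.214991 = 0.3823.

P = 0.3823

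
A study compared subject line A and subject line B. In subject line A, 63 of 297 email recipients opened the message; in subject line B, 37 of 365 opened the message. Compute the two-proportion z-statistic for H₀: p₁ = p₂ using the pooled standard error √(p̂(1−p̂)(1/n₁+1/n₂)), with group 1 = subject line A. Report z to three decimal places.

Sample proportions: p̂₁ = 63/297 = 0.21212 and p̂₂ = 37/365 = 0.10137.
Pooled p̂ = (63+37)/(297+365) = 100/662 = 0.15106.
SE = √[p̂(1−p̂)(1/n₁+1/n₂)] = √[0.15106·0.84894·(1/297+1/365)] ≈ 0.027984.
z = (p̂₁ − p̂₂)/SE = (0.21212 − 0.10137)/0.027984 = 0.11075/0.027984 = 3.958.

z = 3.958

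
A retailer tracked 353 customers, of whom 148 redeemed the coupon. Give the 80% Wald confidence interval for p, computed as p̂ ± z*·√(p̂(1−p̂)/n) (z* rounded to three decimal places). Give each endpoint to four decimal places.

The sample proportion is 148/353 = 0.41926.
SE(p̂) = √(0.41926·0.58074/353) = 0.026263.
For 80% confidence, z* = 1.282.
Margin = 1.282·0.026263 = 0.03367.
Interval: 0.41926 ± 0.03367 → (0.3856, 0.4529).

(0.3856, 0.4529)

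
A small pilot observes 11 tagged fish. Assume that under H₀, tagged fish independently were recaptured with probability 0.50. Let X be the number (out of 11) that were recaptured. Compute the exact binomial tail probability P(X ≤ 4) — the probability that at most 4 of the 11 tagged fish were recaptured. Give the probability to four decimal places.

X is binomial with n = 11 and p = 0.50.
P(X ≤ 4) = Σ_{j=0}^{4} C(11,j)·0.50^j·0.50^{11−j}.
= 0.000488 + 0.005371 + 0.026855 + 0.080566 + 0.161133 = 0.2744.

P = 0.2744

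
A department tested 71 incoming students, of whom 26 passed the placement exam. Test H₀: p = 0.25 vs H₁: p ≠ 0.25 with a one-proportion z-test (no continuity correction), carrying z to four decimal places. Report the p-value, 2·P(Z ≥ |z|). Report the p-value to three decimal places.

The sample proportion is 26/71 = 0.36620.
Under H₀, SE = √(p₀(1−p₀)/n) = √(0.25·0.75/71) = √0.002640845 = 0.051389.
z = (p̂ − p₀)/SE = (26/71 − 0.25)/0.051389 ≈ 2.2611.
From the standard normal, 2·P(Z ≥ |z|) = 0.024.

p-value = 0.024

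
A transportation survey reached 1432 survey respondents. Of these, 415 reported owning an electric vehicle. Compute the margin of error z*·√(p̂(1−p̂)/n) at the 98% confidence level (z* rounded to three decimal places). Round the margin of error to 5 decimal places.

With x = 415 successes in n = 1432, p̂ = 0.28980.
SE = √(p̂(1−p̂)/n) = √(0.205818/1432) = 0.011989.
z* = 2.326 at the 98% level.
So ME = 0.02789.

ME = 0.02789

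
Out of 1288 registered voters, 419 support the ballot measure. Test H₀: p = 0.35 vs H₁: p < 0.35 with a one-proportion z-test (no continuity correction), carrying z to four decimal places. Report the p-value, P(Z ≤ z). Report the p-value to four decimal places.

p-value = 0.0316

The sample proportion is 419/1288 = 0.32531.
Under H₀, SE = √(p₀(1−p₀)/n) = √(0.35·0.65/1288) = √0.000176630 = 0.013290.
z = (p̂ − p₀)/SE = (419/1288 − 0.35)/0.013290 ≈ -1.8577.
From the standard normal, P(Z ≤ z) = 0.0316.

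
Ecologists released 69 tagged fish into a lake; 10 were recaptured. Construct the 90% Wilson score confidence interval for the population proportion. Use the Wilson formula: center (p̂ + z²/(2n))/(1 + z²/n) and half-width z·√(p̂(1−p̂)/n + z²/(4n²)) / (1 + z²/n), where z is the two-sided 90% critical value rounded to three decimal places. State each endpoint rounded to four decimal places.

p̂ = 10/69 = 0.14493; z = 1.645, so z² = 2.706025.
Denominator 1 + z²/n = 1 + 2.706025/69 = 1.039218.
Center = (0.14493 + 0.019609)/1.039218 = 0.15833.
Radicand: p̂(1−p̂)/n + z²/(4n²) = 0.001795993 + 0.000142093 = 0.001938086.
Half-width = z·√(radicand)/denom = 1.645·0.044024/1.039218 = 0.06969.
CI: 0.15833 ± 0.06969 = (0.0886, 0.2280).

(0.0886, 0.2280)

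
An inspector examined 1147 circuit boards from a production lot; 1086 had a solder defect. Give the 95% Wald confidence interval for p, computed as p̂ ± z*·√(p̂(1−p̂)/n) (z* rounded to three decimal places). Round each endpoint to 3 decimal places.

Sample proportion p̂ = 1086/1147 = 0.94682.
Standard error of p̂: √(0.050354/1147) = √0.000043900 = 0.006626.
z* = 1.960 at the 95% level.
Margin of error: 1.960 × 0.006626 = 0.01299.
So the interval runs from 0.934 to 0.960.

(0.934, 0.960)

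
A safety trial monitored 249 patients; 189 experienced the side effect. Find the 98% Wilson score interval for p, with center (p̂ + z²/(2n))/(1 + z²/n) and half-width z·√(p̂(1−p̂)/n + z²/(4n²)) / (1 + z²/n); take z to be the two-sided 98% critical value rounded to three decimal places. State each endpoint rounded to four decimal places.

Here p̂ = 189/249 = 0.75904 and z = 2.326 (z² = 5.410276).
Denominator 1 + z²/n = 1 + 5.410276/249 = 1.021728.
Adjusted center: (0.75904 + z²/(2n))/1.021728 = 0.75353.
Radicand: p̂(1−p̂)/n + z²/(4n²) = 0.000734539 + 0.000021815 = 0.000756354.
Half-width = z·√(radicand)/denom = 2.326·0.027502/1.021728 = 0.06261.
Interval: 0.75353 ± 0.06261 → (0.6909, 0.8161).

(0.6909, 0.8161)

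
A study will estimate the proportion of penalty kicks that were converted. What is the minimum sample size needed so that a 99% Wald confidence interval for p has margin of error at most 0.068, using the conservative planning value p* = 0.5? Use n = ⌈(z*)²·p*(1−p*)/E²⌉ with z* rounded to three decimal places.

n = 359

The 99% critical value is z* = 2.576.
p*(1−p*) = 0.50·0.50 = 0.2500.
(z*)²·p*(1−p*)/E² = 6.635776·0.2500/0.004624 = 358.768.
⌈358.768⌉ = 359.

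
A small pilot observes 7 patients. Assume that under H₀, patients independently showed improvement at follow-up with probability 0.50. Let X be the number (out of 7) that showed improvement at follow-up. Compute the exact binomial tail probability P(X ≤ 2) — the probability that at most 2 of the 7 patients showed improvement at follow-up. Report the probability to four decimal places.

X ~ Binomial(n=7, p=0.50).
P(X ≤ 2) = C(7,0)·0.50^0·0.50^7 + C(7,1)·0.50^1·0.50^6 + C(7,2)·0.50^2·0.50^5.
= 0.007812 + 0.054688 + 0.164062 = 0.2266.

P = 0.2266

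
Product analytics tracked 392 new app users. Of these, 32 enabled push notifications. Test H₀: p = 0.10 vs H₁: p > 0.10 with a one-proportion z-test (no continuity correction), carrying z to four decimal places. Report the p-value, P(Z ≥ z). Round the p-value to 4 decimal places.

p-value = 0.8873

The sample proportion is 32/392 = 0.08163.
Under H₀, SE = √(p₀(1−p₀)/n) = √(0.10·0.90/392) = √0.000229592 = 0.015152.
z = (p̂ − p₀)/SE = (32/392 − 0.10)/0.015152 ≈ -1.2122.
p-value = P(Z ≥ z) with z = -1.2122 → 0.8873.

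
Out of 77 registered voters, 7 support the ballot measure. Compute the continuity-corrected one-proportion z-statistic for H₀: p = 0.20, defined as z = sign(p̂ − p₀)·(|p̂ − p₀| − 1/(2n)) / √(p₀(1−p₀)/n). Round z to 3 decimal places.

z = -2.251

The sample proportion is 7/77 = 0.09091. p̂ − p₀ = -0.109091.
1/(2n) = 0.006494.
Corrected numerator: |-0.109091| − 0.006494 = 0.102597.
Null standard error: √(0.20·0.80/77) = √0.002077922 = 0.045584.
z = −0.102597/0.045584 = -2.251.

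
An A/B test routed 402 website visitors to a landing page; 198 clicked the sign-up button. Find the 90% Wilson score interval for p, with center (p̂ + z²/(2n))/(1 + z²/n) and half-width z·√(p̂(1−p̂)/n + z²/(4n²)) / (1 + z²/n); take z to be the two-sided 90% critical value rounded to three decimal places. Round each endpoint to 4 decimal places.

Here p̂ = 198/402 = 0.49254 and z = 1.645 (z² = 2.706025).
Denominator 1 + z²/n = 1 + 2.706025/402 = 1.006731.
Center = (0.49254 + 0.003366)/1.006731 = 0.49259.
Radicand: p̂(1−p̂)/n + z²/(4n²) = 0.000621752 + 0.000004186 = 0.000625938.
Half-width = 1.645·√0.000625938/1.006731 = 0.04088.
So the interval runs from 0.4517 to 0.5335.

(0.4517, 0.5335)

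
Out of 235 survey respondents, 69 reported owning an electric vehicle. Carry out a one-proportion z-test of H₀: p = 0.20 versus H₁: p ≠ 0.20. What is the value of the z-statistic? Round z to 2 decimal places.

z = 3.59

p̂ = 69/235 = 0.29362.
Null standard error: √(0.20·0.80/235) = √0.000680851 = 0.026093.
z = (0.29362 − 0.20)/0.026093 = 0.09362/0.026093 = 3.59.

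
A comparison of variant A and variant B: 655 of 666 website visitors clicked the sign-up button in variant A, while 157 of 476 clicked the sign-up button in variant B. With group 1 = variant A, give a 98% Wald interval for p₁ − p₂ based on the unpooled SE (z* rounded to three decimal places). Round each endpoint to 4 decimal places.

(0.6022, 0.7051)

p̂₁ = 655/666 = 0.98348, p̂₂ = 157/476 = 0.32983; p̂₁ − p̂₂ = 0.65365.
SE = √(0.000024390 + 0.000464376) = √0.000488766 = 0.022108.
The 98% critical value is z* = 2.326. Margin of error = 0.05142.
CI: 0.65365 ± 0.05142 = (0.6022, 0.7051).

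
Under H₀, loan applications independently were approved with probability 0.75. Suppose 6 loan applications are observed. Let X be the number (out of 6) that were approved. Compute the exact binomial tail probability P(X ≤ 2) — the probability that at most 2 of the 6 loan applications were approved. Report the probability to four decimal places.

X ~ Binomial(n=6, p=0.75).
P(X ≤ 2) = C(6,0)·0.75^0·0.25^6 + C(6,1)·0.75^1·0.25^5 + C(6,2)·0.75^2·0.25^4.
= 0.000244 + 0.004395 + 0.032959 = 0.0376.

P = 0.0376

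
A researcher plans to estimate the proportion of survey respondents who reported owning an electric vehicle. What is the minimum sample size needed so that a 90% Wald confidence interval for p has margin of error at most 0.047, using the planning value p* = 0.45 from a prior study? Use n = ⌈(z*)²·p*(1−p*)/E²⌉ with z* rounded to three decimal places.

n = 304

For 90% confidence, z* = 1.645.
p*(1−p*) = 0.2475.
(z*)²·p*(1−p*)/E² = 2.706025·0.2475/0.002209 = 303.188.
⌈303.188⌉ = 304.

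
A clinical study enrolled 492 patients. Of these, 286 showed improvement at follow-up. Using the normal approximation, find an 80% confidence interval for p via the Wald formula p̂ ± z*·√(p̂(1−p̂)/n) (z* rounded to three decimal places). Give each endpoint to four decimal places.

Sample proportion p̂ = 286/492 = 0.58130.
Standard error of p̂: √(0.243390/492) = √0.000494695 = 0.022242.
For 80% confidence, z* = 1.282.
Margin = 1.282·0.022242 = 0.02851.
So the interval runs from 0.5528 to 0.6098.

(0.5528, 0.6098)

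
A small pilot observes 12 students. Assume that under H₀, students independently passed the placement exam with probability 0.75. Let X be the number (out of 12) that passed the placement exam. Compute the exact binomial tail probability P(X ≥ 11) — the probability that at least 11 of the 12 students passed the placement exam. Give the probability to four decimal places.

X is binomial with n = 12 and p = 0.75.
P(X ≥ 11) = C(12,11)·0.75^11·0.25^1 + C(12,12)·0.75^12·0.25^0.
= 0.126705 + 0.031676 = 0.1584.

P = 0.1584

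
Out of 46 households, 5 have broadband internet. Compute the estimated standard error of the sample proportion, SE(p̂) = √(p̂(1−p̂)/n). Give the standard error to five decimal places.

Sample proportion p̂ = 5/46 = 0.10870.
p̂(1−p̂) = 0.10870·0.89130 = 0.096884.
Dividing by n and taking the root: √0.002106174 = 0.04589.

SE = 0.04589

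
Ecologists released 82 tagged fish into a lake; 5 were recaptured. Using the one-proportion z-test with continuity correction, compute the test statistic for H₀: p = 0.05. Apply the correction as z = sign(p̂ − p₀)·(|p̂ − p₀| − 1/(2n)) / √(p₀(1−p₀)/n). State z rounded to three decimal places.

With x = 5 successes in n = 82, p̂ = 0.06098. p̂ − p₀ = 0.010976.
Continuity correction 1/(2n) = 1/164 = 0.006098.
Corrected numerator: |0.010976| − 0.006098 = 0.004878.
SE₀ = √(0.05·0.95/82) = 0.024068.
z = +0.004878/0.024068 = 0.203.

z = 0.203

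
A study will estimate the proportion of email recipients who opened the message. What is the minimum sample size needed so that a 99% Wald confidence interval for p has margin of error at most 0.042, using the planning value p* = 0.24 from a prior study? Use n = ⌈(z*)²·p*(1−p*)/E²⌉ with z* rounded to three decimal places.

For 99% confidence, z* = 2.576.
p*(1−p*) = 0.24·0.76 = 0.1824.
Required n before rounding: 6.635776 × 0.1824 / 0.042² = 686.148.
⌈686.148⌉ = 687.

n = 687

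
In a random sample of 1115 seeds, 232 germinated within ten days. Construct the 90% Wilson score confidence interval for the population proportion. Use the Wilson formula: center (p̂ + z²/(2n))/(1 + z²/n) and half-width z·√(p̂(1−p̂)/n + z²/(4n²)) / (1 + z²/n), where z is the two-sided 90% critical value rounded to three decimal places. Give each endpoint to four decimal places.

Here p̂ = 232/1115 = 0.20807 and z = 1.645 (z² = 2.706025).
Denominator 1 + z²/n = 1 + 2.706025/1115 = 1.002427.
Center = (0.20807 + 0.001213)/1.002427 = 0.20878.
Radicand: p̂(1−p̂)/n + z²/(4n²) = 0.000147783 + 0.000000544 = 0.000148327.
Half-width = 1.645·√0.000148327/1.002427 = 0.01999.
So the interval runs from 0.1888 to 0.2288.

(0.1888, 0.2288)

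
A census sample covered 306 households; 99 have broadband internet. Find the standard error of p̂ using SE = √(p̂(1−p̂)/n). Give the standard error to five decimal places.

p̂ = 99/306 = 0.32353.
p̂(1−p̂) = 0.218858.
Dividing by n and taking the root: √0.000715222 = 0.02674.

SE = 0.02674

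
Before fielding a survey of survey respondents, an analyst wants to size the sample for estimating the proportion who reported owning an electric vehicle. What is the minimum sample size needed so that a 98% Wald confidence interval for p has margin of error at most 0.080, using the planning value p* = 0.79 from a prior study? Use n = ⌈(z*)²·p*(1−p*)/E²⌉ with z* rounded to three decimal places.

n = 141

z* = 2.326 at the 98% level.
p*(1−p*) = 0.1659.
(z*)²·p*(1−p*)/E² = 5.410276·0.1659/0.006400 = 140.244.
Rounding up, n = 141.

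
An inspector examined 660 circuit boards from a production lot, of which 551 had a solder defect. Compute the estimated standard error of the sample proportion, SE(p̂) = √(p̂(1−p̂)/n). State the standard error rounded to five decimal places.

Sample proportion p̂ = 551/660 = 0.83485.
p̂(1−p̂) = 0.83485·0.16515 = 0.137875.
Dividing by n and taking the root: √0.000208902 = 0.01445.

SE = 0.01445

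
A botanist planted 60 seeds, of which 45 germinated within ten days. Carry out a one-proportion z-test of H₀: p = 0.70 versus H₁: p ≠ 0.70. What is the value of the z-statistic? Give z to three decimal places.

p̂ = 45/60 = 0.75000.
SE₀ = √(0.70·0.30/60) = 0.059161.
z = (0.75000 − 0.70)/0.059161 = 0.05000/0.059161 = 0.845.

z = 0.845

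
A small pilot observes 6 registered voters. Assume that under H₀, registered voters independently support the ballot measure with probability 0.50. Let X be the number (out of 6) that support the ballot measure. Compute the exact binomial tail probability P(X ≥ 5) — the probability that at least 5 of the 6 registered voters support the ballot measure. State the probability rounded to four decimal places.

P = 0.1094

X is binomial with n = 6 and p = 0.50.
P(X ≥ 5) = C(6,5)·0.50^5·0.50^1 + C(6,6)·0.50^6·0.50^0.
= 0.093750 + 0.015625 = 0.1094.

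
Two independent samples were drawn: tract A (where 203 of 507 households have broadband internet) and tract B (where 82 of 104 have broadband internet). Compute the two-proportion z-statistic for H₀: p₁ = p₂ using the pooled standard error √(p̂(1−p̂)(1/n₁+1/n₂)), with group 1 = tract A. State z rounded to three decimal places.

p̂₁ = 203/507 = 0.40039, p̂₂ = 82/104 = 0.78846.
Pooled p̂ = (203+82)/(507+104) = 285/611 = 0.46645.
Pooled SE = √[0.2488743·0.01158777] ≈ 0.053702.
z = (p̂₁ − p̂₂)/SE = (0.40039 − 0.78846)/0.053702 = -0.38807/0.053702 = -7.226.

z = -7.226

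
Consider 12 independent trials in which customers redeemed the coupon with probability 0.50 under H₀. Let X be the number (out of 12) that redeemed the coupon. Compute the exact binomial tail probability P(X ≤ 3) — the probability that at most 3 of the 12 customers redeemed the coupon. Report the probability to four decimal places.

P = 0.0730

X is binomial with n = 12 and p = 0.50.
P(X ≤ 3) = C(12,0)·0.50^0·0.50^12 + C(12,1)·0.50^1·0.50^11 + C(12,2)·0.50^2·0.50^10 + C(12,3)·0.50^3·0.50^9.
= 0.000244 + 0.002930 + 0.016113 + 0.053711 = 0.0730.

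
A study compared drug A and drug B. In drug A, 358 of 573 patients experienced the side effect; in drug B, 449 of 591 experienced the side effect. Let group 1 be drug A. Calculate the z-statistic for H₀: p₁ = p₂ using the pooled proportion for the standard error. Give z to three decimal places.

z = -4.992

Sample proportions: p̂₁ = 358/573 = 0.62478 and p̂₂ = 449/591 = 0.75973.
Pooling: p̂ = 807/1164 = 0.69330.
SE = √[p̂(1−p̂)(1/n₁+1/n₂)] = √[0.69330·0.30670·(1/573+1/591)] ≈ 0.027035.
z = (p̂₁ − p̂₂)/SE = (0.62478 − 0.75973)/0.027035 = -0.13495/0.027035 = -4.992.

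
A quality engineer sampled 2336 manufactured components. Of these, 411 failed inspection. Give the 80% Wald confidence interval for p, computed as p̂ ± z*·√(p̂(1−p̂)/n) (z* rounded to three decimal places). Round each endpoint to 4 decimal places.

(0.1658, 0.1860)

The sample proportion is 411/2336 = 0.17594.
SE(p̂) = √(0.17594·0.82406/2336) = 0.007878.
z* = 1.282 at the 80% level.
Margin = 1.282·0.007878 = 0.01010.
CI: 0.17594 ± 0.01010 = (0.1658, 0.1860).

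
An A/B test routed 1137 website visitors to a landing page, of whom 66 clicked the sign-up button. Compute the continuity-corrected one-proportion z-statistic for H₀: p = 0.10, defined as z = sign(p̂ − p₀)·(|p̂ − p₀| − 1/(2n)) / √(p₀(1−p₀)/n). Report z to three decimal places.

Sample proportion p̂ = 66/1137 = 0.05805. p̂ − p₀ = -0.041953.
Continuity correction 1/(2n) = 1/2274 = 0.000440.
Corrected numerator: |-0.041953| − 0.000440 = 0.041513.
Under H₀, SE = √(p₀(1−p₀)/n) = √(0.10·0.90/1137) = √0.000079156 = 0.008897.
z = (−)0.041513/0.008897 = -4.666.

z = -4.666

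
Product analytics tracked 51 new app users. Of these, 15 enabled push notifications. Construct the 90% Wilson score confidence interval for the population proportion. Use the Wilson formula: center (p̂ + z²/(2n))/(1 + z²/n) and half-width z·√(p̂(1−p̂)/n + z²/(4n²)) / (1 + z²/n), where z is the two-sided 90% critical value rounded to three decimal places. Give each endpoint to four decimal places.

p̂ = 15/51 = 0.29412; z = 1.645, so z² = 2.706025.
Denominator 1 + z²/n = 1 + 2.706025/51 = 1.053059.
Center = (0.29412 + 0.026530)/1.053059 = 0.30449.
Radicand: p̂(1−p̂)/n + z²/(4n²) = 0.004070832 + 0.000260095 = 0.004330927.
Half-width = z·√(radicand)/denom = 1.645·0.065810/1.053059 = 0.10280.
Interval: 0.30449 ± 0.10280 → (0.2017, 0.4073).

(0.2017, 0.4073)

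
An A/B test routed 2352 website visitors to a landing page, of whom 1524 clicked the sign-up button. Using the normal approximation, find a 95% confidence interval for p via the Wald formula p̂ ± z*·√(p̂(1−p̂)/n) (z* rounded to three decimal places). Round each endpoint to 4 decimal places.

The sample proportion is 1524/2352 = 0.64796.
Standard error of p̂: √(0.228108/2352) = √0.000096985 = 0.009848.
For 95% confidence, z* = 1.960.
Margin = 1.960·0.009848 = 0.01930.
Interval: 0.64796 ± 0.01930 → (0.6287, 0.6673).

(0.6287, 0.6673)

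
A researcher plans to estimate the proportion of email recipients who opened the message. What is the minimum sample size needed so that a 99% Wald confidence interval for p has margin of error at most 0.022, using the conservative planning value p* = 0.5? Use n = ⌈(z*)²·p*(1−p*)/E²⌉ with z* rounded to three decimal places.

The 99% critical value is z* = 2.576.
p*(1−p*) = 0.50·0.50 = 0.2500.
Required n before rounding: 6.635776 × 0.2500 / 0.022² = 3427.570.
Rounding up, n = 3428.

n = 3428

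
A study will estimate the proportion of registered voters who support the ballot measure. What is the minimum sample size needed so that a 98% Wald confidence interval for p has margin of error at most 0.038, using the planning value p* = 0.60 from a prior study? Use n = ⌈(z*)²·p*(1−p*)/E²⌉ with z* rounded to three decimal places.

n = 900

z* = 2.326 at the 98% level.
p*(1−p*) = 0.60·0.40 = 0.2400.
Required n before rounding: 5.410276 × 0.2400 / 0.038² = 899.215.
Rounding up, n = 900.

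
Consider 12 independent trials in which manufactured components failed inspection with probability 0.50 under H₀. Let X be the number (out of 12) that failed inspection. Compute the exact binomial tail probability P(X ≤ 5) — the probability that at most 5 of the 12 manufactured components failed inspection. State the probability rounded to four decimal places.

X ~ Binomial(n=12, p=0.50).
P(X ≤ 5) = Σ_{j=0}^{5} C(12,j)·0.50^j·0.50^{12−j}.
= 0.000244 + 0.002930 + 0.016113 + 0.053711 + 0.120850 + 0.193359 = 0.3872.

P = 0.3872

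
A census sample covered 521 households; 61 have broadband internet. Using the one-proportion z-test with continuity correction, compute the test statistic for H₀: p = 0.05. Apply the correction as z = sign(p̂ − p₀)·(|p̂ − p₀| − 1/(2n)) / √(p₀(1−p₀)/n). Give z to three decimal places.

With x = 61 successes in n = 521, p̂ = 0.11708. p̂ − p₀ = 0.067083.
Continuity correction 1/(2n) = 1/1042 = 0.000960.
Corrected numerator: |0.067083| − 0.000960 = 0.066123.
Under H₀, SE = √(p₀(1−p₀)/n) = √(0.05·0.95/521) = √0.000091171 = 0.009548.
z = (+)0.066123/0.009548 = 6.925.

z = 6.925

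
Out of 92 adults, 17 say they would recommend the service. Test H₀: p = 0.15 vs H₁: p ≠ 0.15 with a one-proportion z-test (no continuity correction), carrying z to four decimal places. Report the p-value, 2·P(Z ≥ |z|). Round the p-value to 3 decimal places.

With x = 17 successes in n = 92, p̂ = 0.18478.
SE₀ = √(0.15·0.85/92) = 0.037227.
z = (p̂ − p₀)/SE = (17/92 − 0.15)/0.037227 ≈ 0.9343.
p-value = 2·P(Z ≥ |z|) with z = 0.9343 → 0.350.

p-value = 0.350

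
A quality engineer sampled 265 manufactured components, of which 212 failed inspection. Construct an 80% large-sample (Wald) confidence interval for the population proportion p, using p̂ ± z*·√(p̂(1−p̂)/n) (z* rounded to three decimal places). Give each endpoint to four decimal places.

(0.7685, 0.8315)

The sample proportion is 212/265 = 0.80000.
SE(p̂) = √(0.80000·0.20000/265) = 0.024572.
The 80% critical value is z* = 1.282.
Margin = 1.282·0.024572 = 0.03150.
CI: 0.80000 ± 0.03150 = (0.7685, 0.8315).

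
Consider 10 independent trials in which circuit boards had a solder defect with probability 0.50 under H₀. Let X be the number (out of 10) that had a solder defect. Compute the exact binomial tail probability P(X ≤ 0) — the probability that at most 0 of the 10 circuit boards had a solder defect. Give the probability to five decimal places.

X is binomial with n = 10 and p = 0.50.
P(X ≤ 0) = C(10,0)·0.50^0·0.50^10.
= 0.000977 = 0.00098.

P = 0.00098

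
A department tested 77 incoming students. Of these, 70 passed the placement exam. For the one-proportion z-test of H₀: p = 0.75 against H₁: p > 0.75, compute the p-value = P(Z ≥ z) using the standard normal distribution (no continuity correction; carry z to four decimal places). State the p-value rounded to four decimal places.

Sample proportion p̂ = 70/77 = 0.90909.
Null standard error: √(0.75·0.25/77) = √0.002435065 = 0.049346.
z = (p̂ − p₀)/SE = (70/77 − 0.75)/0.049346 ≈ 3.2240.
From the standard normal, P(Z ≥ z) = 0.0006.

p-value = 0.0006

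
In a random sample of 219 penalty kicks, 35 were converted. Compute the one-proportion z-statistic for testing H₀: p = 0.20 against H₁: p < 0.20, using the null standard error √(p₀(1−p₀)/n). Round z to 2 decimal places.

z = -1.49

With x = 35 successes in n = 219, p̂ = 0.15982.
Null standard error: √(0.20·0.80/219) = √0.000730594 = 0.027029.
Test statistic: z = -0.04018/0.027029 = -1.49.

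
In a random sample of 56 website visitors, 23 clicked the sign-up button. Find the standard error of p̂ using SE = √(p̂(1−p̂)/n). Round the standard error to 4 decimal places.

SE = 0.0657

With x = 23 successes in n = 56, p̂ = 0.41071.
p̂(1−p̂) = 0.242027.
SE = √(0.242027/56) = √0.004321911 = 0.0657.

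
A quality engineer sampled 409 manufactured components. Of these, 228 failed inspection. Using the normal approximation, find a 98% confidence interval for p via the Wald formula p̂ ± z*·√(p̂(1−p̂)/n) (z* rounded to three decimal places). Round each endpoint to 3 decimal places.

With x = 228 successes in n = 409, p̂ = 0.55746.
SE = √(p̂(1−p̂)/n) = √(0.246699/409) = 0.024560.
For 98% confidence, z* = 2.326.
Margin of error: 2.326 × 0.024560 = 0.05713.
CI: 0.55746 ± 0.05713 = (0.500, 0.615).

(0.500, 0.615)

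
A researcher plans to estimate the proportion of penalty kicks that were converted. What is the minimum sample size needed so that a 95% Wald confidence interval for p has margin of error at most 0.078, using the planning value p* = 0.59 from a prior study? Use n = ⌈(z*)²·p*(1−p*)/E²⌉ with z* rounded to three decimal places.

n = 153

For 95% confidence, z* = 1.960.
p*(1−p*) = 0.2419.
Required n before rounding: 3.841600 × 0.2419 / 0.078² = 152.742.
⌈152.742⌉ = 153.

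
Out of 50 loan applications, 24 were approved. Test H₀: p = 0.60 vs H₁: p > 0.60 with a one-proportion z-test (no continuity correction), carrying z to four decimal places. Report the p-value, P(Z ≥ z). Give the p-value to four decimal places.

p̂ = 24/50 = 0.48000.
Under H₀, SE = √(p₀(1−p₀)/n) = √(0.60·0.40/50) = √0.004800000 = 0.069282.
Test statistic (full precision, shown to 4 dp): z = (24/50 − 0.60)/SE₀ ≈ -1.7321.
From the standard normal, P(Z ≥ z) = 0.9584.

p-value = 0.9584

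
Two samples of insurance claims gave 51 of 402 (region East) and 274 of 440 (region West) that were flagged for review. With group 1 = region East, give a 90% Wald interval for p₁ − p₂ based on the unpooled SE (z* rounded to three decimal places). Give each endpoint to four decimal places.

(-0.5427, -0.4491)

p̂₁ = 0.12687, p̂₂ = 0.62273, so the observed difference is -0.49586.
SE = √(0.000275549 + 0.000533950) = √0.000809499 = 0.028452.
For 90% confidence, z* = 1.645. Margin = 1.645·0.028452 = 0.04680.
CI: -0.49586 ± 0.04680 = (-0.5427, -0.4491).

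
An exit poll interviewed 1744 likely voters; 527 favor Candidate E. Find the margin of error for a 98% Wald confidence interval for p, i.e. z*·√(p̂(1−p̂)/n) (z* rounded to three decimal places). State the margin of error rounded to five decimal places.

ME = 0.02558

With x = 527 successes in n = 1744, p̂ = 0.30218.
SE(p̂) = √(0.30218·0.69782/1744) = 0.010996.
The 98% critical value is z* = 2.326.
ME = 2.326·0.010996 = 0.02558.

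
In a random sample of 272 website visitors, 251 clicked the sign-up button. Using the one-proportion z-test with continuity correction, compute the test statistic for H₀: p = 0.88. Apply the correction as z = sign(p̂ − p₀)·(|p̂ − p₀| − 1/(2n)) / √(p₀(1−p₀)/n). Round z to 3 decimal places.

z = 2.079

p̂ = 251/272 = 0.92279. p̂ − p₀ = 0.042794.
Continuity correction 1/(2n) = 1/544 = 0.001838.
Corrected numerator: |0.042794| − 0.001838 = 0.040956.
Under H₀, SE = √(p₀(1−p₀)/n) = √(0.88·0.12/272) = √0.000388235 = 0.019704.
z = (+)0.040956/0.019704 = 2.079.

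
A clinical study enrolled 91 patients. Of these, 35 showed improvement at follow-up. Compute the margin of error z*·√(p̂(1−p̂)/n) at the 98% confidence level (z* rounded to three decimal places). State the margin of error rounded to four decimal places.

ME = 0.1186

p̂ = 35/91 = 0.38462.
SE(p̂) = √(0.38462·0.61538/91) = 0.051000.
z* = 2.326 at the 98% level.
So ME = 0.1186.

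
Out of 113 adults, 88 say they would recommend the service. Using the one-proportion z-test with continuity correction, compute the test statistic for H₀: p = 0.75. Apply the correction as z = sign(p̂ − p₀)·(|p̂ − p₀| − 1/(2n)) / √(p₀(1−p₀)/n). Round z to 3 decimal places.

z = 0.597

Sample proportion p̂ = 88/113 = 0.77876. p̂ − p₀ = 0.028761.
Continuity correction 1/(2n) = 1/226 = 0.004425.
Corrected numerator: |0.028761| − 0.004425 = 0.024336.
Null standard error: √(0.75·0.25/113) = √0.001659292 = 0.040734.
z = +0.024336/0.040734 = 0.597.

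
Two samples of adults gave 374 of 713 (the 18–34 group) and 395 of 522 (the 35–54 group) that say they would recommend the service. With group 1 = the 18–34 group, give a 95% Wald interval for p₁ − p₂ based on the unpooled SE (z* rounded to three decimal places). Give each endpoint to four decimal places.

p̂₁ = 0.52454, p̂₂ = 0.75670, so the observed difference is -0.23216.
Unpooled SE = √(p̂₁(1−p̂₁)/n₁ + p̂₂(1−p̂₂)/n₂) = √(0.000349786 + 0.000352687) = 0.026504.
The 95% critical value is z* = 1.960. Margin of error = 0.05195.
CI: -0.23216 ± 0.05195 = (-0.2841, -0.1802).

(-0.2841, -0.1802)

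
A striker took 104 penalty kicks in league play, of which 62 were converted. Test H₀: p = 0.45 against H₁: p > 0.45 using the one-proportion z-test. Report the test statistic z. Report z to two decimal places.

Sample proportion p̂ = 62/104 = 0.59615.
Under H₀, SE = √(p₀(1−p₀)/n) = √(0.45·0.55/104) = √0.002379808 = 0.048783.
Test statistic: z = 0.14615/0.048783 = 3.00.

z = 3.00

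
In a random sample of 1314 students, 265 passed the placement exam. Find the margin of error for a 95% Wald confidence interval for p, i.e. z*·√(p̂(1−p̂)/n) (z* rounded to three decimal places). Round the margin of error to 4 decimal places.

p̂ = 265/1314 = 0.20167.
SE(p̂) = √(0.20167·0.79833/1314) = 0.011069.
The 95% critical value is z* = 1.960.
So ME = 0.0217.

ME = 0.0217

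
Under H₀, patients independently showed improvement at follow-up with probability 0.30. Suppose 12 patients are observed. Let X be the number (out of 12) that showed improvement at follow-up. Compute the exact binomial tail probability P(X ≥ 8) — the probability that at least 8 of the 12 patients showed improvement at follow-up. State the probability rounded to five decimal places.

X is binomial with n = 12 and p = 0.30.
P(X ≥ 8) = Σ_{j=8}^{12} C(12,j)·0.30^j·0.70^{12−j}.
= 0.007798 + 0.001485 + 0.000191 + 0.000015 + 0.000001 = 0.00949.

P = 0.00949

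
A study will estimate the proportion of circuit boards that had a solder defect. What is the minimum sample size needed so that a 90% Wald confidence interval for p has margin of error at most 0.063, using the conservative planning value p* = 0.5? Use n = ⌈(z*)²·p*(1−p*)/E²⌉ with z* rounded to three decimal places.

n = 171

The 90% critical value is z* = 1.645.
p*(1−p*) = 0.50·0.50 = 0.2500.
Required n before rounding: 2.706025 × 0.2500 / 0.063² = 170.448.
Rounding up, n = 171.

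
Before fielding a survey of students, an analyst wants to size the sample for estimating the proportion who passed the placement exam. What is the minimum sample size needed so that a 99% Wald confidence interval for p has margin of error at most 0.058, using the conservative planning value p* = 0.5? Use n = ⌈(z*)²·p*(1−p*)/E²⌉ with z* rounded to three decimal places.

The 99% critical value is z* = 2.576.
p*(1−p*) = 0.2500.
Required n before rounding: 6.635776 × 0.2500 / 0.058² = 493.146.
Rounding up, n = 494.

n = 494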